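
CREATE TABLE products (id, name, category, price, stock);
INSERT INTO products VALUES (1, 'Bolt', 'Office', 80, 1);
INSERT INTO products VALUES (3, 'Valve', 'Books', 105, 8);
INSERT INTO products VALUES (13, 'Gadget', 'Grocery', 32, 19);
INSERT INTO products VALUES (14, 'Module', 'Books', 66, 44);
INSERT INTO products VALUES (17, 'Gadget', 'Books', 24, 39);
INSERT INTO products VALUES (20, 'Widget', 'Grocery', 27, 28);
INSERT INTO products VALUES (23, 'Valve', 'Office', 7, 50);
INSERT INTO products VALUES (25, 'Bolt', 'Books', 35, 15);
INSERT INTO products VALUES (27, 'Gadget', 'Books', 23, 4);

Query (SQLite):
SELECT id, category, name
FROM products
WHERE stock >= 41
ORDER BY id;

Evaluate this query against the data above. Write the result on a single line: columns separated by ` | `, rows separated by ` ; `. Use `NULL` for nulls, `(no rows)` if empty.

14 | Books | Module ; 23 | Office | Valve

stock >= 41: ids {14, 23}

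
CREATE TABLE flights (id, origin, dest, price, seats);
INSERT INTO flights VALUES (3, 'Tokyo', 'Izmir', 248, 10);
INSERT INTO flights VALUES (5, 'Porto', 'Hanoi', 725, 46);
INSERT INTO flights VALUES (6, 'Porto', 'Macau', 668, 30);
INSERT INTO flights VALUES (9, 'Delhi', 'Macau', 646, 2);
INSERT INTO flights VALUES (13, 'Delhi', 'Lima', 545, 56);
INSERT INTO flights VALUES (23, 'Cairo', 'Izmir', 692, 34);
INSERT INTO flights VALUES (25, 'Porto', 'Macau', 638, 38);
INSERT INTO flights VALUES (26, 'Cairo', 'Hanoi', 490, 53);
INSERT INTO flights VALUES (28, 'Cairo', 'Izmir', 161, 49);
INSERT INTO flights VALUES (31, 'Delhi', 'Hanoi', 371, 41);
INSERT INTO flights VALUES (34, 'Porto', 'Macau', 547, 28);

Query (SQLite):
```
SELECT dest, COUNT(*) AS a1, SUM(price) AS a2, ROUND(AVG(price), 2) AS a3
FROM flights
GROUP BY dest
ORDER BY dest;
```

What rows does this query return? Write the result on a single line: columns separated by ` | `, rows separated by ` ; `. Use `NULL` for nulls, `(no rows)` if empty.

Group flights by dest.
Per group compute: COUNT(*), SUM(price), ROUND(AVG(price), 2).
  Hanoi: ids {5, 26, 31} → COUNT(*)=3, SUM(price)=1586, ROUND(AVG(price), 2)=528.67
  Izmir: ids {3, 23, 28} → COUNT(*)=3, SUM(price)=1101, ROUND(AVG(price), 2)=367
  Lima: ids {13} → COUNT(*)=1, SUM(price)=545, ROUND(AVG(price), 2)=545
  Macau: ids {6, 9, 25, 34} → COUNT(*)=4, SUM(price)=2499, ROUND(AVG(price), 2)=624.75

Hanoi | 3 | 1586 | 528.67 ; Izmir | 3 | 1101 | 367 ; Lima | 1 | 545 | 545 ; Macau | 4 | 2499 | 624.75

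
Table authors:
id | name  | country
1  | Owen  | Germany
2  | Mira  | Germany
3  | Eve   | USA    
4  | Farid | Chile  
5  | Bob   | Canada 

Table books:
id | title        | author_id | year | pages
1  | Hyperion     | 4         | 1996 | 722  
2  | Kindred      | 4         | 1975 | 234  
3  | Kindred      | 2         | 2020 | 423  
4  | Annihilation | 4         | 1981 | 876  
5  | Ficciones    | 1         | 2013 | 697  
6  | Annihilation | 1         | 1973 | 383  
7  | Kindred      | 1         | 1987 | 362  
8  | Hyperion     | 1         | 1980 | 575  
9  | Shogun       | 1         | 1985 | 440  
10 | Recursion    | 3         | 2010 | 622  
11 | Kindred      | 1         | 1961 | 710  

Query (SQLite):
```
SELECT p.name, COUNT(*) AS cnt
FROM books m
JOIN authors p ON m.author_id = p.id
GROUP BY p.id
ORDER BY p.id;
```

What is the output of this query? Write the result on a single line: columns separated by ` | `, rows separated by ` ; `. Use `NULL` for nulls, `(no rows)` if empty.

Owen | 6 ; Mira | 1 ; Eve | 1 ; Farid | 3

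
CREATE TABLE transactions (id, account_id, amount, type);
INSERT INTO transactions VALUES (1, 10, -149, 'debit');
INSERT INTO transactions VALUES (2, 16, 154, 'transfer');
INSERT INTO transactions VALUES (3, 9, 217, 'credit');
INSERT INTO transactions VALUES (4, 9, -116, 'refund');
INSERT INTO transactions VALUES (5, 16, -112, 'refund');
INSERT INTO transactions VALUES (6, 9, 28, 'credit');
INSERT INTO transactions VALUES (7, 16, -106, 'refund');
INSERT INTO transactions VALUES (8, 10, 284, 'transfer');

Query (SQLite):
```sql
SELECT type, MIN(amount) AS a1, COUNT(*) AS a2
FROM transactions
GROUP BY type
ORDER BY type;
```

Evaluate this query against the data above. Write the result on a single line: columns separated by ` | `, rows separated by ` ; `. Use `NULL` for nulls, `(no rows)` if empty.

Group transactions by type.
Per group compute: MIN(amount), COUNT(*).
  credit: ids {3, 6} → MIN(amount)=28, COUNT(*)=2
  debit: ids {1} → MIN(amount)=-149, COUNT(*)=1
  refund: ids {4, 5, 7} → MIN(amount)=-116, COUNT(*)=3
  transfer: ids {2, 8} → MIN(amount)=154, COUNT(*)=2

credit | 28 | 2 ; debit | -149 | 1 ; refund | -116 | 3 ; transfer | 154 | 2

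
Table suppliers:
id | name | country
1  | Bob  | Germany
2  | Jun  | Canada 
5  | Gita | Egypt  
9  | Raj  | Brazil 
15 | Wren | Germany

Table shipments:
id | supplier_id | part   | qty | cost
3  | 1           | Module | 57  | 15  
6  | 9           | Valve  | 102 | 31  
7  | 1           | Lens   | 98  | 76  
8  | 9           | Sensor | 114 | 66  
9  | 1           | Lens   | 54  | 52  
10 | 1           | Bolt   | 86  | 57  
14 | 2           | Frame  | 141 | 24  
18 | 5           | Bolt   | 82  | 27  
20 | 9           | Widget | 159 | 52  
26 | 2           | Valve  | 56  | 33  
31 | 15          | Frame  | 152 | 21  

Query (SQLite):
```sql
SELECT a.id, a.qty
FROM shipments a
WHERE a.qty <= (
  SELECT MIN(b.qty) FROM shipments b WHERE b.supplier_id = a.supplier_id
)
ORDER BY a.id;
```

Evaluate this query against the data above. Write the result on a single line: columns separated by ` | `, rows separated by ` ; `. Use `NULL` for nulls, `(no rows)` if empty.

6 | 102 ; 9 | 54 ; 18 | 82 ; 26 | 56 ; 31 | 152

For each shipments row a, compute MIN(qty) over rows sharing a.supplier_id.
Keep row a if a.qty <= that per-group MIN.
  supplier_id=1: MIN(qty) = 54
  supplier_id=2: MIN(qty) = 56
  supplier_id=5: MIN(qty) = 82
  supplier_id=9: MIN(qty) = 102
  supplier_id=15: MIN(qty) = 152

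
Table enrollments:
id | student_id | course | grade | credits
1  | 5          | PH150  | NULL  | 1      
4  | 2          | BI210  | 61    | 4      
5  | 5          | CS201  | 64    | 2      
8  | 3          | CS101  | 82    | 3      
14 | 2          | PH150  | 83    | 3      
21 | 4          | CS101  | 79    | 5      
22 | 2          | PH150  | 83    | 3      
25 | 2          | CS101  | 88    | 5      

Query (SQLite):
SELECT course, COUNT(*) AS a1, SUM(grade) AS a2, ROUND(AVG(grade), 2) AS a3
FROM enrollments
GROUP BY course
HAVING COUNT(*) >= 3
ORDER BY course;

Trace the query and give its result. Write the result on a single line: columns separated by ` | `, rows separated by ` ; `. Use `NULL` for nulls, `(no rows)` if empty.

CS101 | 3 | 249 | 83 ; PH150 | 3 | 166 | 83

Group enrollments by course.
Per group compute: COUNT(*), SUM(grade), ROUND(AVG(grade), 2).
HAVING: drop groups with fewer than 3 rows.
  BI210: ids {4} → COUNT(*)=1, SUM(grade)=61, ROUND(AVG(grade), 2)=61
  CS101: ids {8, 21, 25} → COUNT(*)=3, SUM(grade)=249, ROUND(AVG(grade), 2)=83
  CS201: ids {5} → COUNT(*)=1, SUM(grade)=64, ROUND(AVG(grade), 2)=64
  PH150: ids {1, 14, 22} → COUNT(*)=3, SUM(grade)=166, ROUND(AVG(grade), 2)=83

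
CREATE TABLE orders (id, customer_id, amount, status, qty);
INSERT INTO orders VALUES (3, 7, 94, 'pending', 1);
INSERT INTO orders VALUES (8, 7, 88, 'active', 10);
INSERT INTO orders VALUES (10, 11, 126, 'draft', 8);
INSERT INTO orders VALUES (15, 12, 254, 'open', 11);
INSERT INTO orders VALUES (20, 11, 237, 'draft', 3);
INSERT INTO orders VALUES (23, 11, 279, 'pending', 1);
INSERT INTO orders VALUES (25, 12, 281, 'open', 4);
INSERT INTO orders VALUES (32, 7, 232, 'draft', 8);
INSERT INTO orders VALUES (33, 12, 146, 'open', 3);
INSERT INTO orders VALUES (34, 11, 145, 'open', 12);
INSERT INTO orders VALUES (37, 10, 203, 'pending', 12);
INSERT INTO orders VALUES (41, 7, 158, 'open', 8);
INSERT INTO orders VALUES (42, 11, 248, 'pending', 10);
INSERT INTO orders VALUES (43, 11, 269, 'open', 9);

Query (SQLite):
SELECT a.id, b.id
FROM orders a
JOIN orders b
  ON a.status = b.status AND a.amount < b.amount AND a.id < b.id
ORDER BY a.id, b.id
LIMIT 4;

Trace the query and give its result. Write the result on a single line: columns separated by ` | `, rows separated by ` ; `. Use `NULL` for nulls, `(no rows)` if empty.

Pairs (a,b) with same status, a.amount < b.amount, a.id < b.id.
status groups: active:{8} draft:{10,20,32} open:{15,25,33,34,41,43} pending:{3,23,37,42}
Ordered by (a.id, b.id); first 4.

3 | 23 ; 3 | 37 ; 3 | 42 ; 10 | 20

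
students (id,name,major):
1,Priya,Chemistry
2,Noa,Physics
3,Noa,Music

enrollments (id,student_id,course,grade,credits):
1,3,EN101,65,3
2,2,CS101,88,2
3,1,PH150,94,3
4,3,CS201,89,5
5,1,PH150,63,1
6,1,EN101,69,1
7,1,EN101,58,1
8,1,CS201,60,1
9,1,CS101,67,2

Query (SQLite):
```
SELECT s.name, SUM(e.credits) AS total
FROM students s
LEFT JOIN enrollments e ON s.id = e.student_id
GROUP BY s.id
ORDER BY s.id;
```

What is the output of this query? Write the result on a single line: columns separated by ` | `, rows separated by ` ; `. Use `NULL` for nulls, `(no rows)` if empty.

Priya | 9 ; Noa | 2 ; Noa | 8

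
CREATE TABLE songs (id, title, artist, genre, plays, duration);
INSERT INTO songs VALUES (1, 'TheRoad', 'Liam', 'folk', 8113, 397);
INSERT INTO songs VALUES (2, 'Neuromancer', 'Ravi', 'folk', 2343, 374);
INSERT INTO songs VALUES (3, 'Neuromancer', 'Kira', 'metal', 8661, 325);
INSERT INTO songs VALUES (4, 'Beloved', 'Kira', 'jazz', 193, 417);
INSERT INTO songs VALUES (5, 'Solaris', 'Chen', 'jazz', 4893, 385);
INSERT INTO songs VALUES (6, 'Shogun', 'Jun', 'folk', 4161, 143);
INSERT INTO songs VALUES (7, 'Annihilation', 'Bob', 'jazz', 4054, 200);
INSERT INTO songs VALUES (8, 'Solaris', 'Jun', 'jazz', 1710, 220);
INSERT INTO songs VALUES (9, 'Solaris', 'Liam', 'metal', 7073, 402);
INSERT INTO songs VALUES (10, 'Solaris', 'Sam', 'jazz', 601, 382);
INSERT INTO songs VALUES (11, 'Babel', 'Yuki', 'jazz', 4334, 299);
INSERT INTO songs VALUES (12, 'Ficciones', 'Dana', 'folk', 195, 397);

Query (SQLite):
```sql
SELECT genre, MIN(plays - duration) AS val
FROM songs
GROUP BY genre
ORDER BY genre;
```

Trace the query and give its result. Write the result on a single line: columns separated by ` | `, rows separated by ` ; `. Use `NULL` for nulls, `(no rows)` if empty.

For each row compute plays - duration.
Group by genre; take MIN of the expression per group.
  folk: ids {1, 2, 6, 12} → MIN(plays - duration)=-202
  jazz: ids {4, 5, 7, 8, 10, 11} → MIN(plays - duration)=-224
  metal: ids {3, 9} → MIN(plays - duration)=6671

folk | -202 ; jazz | -224 ; metal | 6671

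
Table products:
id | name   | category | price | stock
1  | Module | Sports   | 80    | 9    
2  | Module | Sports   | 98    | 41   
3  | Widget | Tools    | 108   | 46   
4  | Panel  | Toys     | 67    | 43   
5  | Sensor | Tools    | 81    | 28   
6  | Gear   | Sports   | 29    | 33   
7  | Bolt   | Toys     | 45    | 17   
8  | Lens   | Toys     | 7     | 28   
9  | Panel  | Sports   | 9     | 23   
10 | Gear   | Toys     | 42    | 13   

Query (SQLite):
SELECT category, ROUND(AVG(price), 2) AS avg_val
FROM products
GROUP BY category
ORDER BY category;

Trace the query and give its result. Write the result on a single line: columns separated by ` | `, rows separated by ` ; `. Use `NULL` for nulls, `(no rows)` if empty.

Partition products by category; compute ROUND(AVG(price), 2) within each group.
  Sports: ids {1, 2, 6, 9} → ROUND(AVG(price), 2)=54
  Tools: ids {3, 5} → ROUND(AVG(price), 2)=94.5
  Toys: ids {4, 7, 8, 10} → ROUND(AVG(price), 2)=40.25

Sports | 54 ; Tools | 94.5 ; Toys | 40.25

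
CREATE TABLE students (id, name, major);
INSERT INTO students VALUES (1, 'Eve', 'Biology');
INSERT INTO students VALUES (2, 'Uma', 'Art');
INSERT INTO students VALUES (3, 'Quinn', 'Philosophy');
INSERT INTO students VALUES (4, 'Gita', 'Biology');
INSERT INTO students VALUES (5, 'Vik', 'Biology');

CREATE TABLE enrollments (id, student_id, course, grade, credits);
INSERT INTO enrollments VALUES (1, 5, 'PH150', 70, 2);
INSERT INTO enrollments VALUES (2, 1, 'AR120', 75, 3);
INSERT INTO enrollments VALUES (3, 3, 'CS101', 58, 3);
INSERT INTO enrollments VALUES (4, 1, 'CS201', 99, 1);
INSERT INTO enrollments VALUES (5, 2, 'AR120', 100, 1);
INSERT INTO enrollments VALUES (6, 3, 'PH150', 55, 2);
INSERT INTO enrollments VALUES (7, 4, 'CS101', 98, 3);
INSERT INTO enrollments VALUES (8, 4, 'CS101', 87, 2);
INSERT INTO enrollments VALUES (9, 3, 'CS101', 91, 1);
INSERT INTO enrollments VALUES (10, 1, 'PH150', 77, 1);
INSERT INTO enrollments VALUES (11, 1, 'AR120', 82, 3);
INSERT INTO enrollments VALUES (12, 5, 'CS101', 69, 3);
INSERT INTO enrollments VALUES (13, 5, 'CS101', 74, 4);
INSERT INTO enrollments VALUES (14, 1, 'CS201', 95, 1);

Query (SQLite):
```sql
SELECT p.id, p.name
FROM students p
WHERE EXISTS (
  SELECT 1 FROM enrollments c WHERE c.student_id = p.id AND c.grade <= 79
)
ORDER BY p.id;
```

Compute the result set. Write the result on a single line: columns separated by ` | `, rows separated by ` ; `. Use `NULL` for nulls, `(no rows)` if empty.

1 | Eve ; 3 | Quinn ; 5 | Vik

For each students row, check whether any enrollments with matching student_id has grade <= 79.
Keep rows where that is true.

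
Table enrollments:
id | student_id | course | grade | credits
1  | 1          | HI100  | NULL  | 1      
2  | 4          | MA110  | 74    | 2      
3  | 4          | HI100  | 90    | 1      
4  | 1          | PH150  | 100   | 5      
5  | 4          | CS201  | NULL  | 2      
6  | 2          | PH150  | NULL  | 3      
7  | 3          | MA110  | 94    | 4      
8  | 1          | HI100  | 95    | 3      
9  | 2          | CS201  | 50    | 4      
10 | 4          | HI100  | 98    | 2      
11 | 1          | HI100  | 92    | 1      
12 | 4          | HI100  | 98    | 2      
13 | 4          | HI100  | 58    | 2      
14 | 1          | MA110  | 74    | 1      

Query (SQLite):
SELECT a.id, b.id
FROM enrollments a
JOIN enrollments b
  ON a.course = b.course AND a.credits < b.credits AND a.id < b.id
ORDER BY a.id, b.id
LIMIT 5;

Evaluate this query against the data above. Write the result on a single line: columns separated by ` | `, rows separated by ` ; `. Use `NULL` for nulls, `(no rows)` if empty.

Pairs (a,b) with same course, a.credits < b.credits, a.id < b.id.
course groups: CS201:{5,9} HI100:{1,3,8,10,11,12,13} MA110:{2,7,14} PH150:{4,6}
Ordered by (a.id, b.id); first 5.

1 | 8 ; 1 | 10 ; 1 | 12 ; 1 | 13 ; 2 | 7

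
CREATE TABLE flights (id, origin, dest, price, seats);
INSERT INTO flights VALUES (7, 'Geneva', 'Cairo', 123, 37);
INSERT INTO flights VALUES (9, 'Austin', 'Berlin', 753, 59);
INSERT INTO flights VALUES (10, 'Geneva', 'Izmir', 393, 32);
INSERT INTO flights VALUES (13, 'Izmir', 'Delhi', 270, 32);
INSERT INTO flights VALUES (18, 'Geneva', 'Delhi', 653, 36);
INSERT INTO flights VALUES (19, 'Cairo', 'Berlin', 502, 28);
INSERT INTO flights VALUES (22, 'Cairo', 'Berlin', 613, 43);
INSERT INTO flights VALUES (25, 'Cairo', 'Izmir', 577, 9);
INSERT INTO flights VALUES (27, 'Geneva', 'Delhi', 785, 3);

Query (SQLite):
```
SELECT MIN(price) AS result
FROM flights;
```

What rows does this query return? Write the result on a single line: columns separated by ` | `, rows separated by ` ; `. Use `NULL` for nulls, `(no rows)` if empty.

123

All price values: [123, 753, 393, 270, 653, 502, 613, 577, 785].
MIN of non-NULL values = 123.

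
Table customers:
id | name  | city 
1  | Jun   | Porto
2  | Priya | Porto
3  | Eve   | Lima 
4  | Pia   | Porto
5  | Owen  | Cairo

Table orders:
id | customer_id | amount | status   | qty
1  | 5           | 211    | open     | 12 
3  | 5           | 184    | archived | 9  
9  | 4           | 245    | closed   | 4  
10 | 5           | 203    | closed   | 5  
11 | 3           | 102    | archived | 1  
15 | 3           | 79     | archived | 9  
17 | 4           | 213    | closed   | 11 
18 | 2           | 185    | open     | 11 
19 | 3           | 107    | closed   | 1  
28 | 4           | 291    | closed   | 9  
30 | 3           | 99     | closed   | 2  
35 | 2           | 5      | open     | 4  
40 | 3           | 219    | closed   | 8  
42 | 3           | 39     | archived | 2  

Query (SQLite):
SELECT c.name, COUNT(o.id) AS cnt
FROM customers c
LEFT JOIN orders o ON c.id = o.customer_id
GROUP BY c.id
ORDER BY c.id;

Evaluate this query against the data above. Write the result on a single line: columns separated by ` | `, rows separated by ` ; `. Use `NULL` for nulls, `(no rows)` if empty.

Jun | 0 ; Priya | 2 ; Eve | 6 ; Pia | 3 ; Owen | 3

LEFT JOIN keeps every customers row; unmatched ones get NULL for orders columns.
Group by customers.id and compute COUNT(o.id). COUNT(col) of an all-NULL group is 0.
  1: ids {—} → COUNT(o.id)=0
  2: ids {18, 35} → COUNT(o.id)=2
  3: ids {11, 15, 19, 30, 40, 42} → COUNT(o.id)=6
  4: ids {9, 17, 28} → COUNT(o.id)=3
  5: ids {1, 3, 10} → COUNT(o.id)=3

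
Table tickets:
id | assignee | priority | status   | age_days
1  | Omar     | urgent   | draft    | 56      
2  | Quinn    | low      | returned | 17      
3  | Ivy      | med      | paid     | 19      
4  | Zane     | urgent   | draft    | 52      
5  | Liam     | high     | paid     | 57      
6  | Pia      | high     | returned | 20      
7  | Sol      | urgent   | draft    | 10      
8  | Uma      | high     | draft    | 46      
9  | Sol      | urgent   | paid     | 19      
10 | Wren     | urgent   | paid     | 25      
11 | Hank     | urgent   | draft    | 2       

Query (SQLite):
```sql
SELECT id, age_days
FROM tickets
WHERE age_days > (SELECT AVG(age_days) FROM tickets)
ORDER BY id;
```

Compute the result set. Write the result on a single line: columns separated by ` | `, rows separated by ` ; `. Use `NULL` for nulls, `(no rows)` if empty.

1 | 56 ; 4 | 52 ; 5 | 57 ; 8 | 46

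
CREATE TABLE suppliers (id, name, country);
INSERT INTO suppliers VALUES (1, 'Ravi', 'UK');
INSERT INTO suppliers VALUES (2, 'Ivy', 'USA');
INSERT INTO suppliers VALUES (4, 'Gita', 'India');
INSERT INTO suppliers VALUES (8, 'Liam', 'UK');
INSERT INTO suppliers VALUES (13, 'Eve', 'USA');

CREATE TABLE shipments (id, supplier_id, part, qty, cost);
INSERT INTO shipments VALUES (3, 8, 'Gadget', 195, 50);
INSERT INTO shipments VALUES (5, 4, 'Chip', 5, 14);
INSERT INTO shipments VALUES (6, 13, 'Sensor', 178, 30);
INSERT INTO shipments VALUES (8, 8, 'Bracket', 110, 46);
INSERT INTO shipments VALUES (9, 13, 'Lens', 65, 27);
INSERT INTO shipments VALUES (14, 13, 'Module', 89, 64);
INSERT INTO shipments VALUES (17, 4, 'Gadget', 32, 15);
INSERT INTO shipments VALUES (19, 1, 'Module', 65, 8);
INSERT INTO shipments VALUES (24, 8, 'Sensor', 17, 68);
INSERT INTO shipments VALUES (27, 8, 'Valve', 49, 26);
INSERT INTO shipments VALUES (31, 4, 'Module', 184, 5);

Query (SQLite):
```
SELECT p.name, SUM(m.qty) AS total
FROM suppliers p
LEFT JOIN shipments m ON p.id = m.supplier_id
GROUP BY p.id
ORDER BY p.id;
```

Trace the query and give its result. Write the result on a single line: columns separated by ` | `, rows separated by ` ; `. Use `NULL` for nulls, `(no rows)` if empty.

LEFT JOIN keeps every suppliers row; unmatched ones get NULL for shipments columns.
Group by suppliers.id and compute SUM(m.qty). SUM over an all-NULL group is NULL.
  1: ids {19} → SUM(m.qty)=65
  2: ids {—} → SUM(m.qty)=NULL
  4: ids {5, 17, 31} → SUM(m.qty)=221
  8: ids {3, 8, 24, 27} → SUM(m.qty)=371
  13: ids {6, 9, 14} → SUM(m.qty)=332

Ravi | 65 ; Ivy | NULL ; Gita | 221 ; Liam | 371 ; Eve | 332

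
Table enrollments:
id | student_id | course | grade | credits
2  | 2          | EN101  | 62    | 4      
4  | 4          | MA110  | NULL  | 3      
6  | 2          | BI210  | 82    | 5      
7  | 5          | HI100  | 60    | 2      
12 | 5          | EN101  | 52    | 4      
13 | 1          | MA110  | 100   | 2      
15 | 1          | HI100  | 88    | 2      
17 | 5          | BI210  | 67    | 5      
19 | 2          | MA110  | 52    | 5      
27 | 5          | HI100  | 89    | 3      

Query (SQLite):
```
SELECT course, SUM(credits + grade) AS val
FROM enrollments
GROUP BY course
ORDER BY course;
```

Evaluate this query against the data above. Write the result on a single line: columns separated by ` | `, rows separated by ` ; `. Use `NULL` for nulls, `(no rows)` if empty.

For each row compute credits + grade.
Group by course; take SUM of the expression per group.
  BI210: ids {6, 17} → SUM(credits + grade)=159
  EN101: ids {2, 12} → SUM(credits + grade)=122
  HI100: ids {7, 15, 27} → SUM(credits + grade)=244
  MA110: ids {4, 13, 19} → SUM(credits + grade)=159

BI210 | 159 ; EN101 | 122 ; HI100 | 244 ; MA110 | 159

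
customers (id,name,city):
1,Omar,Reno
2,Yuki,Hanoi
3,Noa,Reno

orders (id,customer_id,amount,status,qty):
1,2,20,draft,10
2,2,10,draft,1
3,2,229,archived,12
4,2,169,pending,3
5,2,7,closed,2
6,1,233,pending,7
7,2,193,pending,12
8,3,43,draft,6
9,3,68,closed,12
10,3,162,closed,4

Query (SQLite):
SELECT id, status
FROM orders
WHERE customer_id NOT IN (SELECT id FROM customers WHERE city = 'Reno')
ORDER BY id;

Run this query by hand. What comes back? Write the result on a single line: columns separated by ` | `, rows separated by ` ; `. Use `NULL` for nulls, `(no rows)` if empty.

1 | draft ; 2 | draft ; 3 | archived ; 4 | pending ; 5 | closed ; 7 | pending

Inner query: customers.id where city = 'Reno'.
Outer: keep orders rows whose customer_id is not in that set.
Inner query → {1, 3}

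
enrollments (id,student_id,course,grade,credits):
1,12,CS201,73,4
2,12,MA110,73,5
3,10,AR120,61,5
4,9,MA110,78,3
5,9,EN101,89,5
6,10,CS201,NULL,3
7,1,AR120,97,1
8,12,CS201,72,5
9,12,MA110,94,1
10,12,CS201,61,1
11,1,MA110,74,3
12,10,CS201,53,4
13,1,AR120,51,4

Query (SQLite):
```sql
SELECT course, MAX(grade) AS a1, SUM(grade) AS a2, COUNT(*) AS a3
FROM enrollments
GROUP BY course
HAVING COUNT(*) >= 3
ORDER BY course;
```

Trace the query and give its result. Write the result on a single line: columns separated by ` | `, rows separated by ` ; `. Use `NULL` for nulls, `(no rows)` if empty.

AR120 | 97 | 209 | 3 ; CS201 | 73 | 259 | 5 ; MA110 | 94 | 319 | 4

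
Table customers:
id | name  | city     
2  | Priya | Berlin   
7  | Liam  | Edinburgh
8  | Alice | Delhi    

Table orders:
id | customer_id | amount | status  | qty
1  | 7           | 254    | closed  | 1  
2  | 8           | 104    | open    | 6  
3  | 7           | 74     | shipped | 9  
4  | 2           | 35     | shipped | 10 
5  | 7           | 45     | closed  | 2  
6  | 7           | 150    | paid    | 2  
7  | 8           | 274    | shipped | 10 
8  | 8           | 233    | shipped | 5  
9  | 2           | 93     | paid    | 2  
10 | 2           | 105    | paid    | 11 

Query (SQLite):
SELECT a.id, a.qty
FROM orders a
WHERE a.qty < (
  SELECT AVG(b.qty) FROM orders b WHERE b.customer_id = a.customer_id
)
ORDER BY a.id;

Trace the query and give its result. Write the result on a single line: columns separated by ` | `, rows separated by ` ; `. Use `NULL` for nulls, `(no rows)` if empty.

1 | 1 ; 2 | 6 ; 5 | 2 ; 6 | 2 ; 8 | 5 ; 9 | 2

For each orders row a, compute AVG(qty) over rows sharing a.customer_id.
Keep row a if a.qty < that per-group AVG.
  customer_id=2: AVG(qty) = 7.666667
  customer_id=7: AVG(qty) = 3.5
  customer_id=8: AVG(qty) = 7.0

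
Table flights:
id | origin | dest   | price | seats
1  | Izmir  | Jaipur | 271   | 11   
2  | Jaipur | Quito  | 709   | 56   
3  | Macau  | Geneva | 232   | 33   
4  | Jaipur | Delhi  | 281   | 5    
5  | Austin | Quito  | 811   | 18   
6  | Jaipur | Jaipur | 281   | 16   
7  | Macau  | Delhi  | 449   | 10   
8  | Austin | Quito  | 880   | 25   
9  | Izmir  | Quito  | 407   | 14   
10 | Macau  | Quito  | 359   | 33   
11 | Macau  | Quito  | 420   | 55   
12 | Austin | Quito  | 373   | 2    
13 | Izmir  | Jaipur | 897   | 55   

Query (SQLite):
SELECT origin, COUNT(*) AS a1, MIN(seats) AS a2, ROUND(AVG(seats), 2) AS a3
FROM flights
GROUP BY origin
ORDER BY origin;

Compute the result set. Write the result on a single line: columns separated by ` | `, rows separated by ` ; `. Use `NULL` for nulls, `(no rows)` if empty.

Austin | 3 | 2 | 15 ; Izmir | 3 | 11 | 26.67 ; Jaipur | 3 | 5 | 25.67 ; Macau | 4 | 10 | 32.75

Group flights by origin.
Per group compute: COUNT(*), MIN(seats), ROUND(AVG(seats), 2).
  Austin: ids {5, 8, 12} → COUNT(*)=3, MIN(seats)=2, ROUND(AVG(seats), 2)=15
  Izmir: ids {1, 9, 13} → COUNT(*)=3, MIN(seats)=11, ROUND(AVG(seats), 2)=26.67
  Jaipur: ids {2, 4, 6} → COUNT(*)=3, MIN(seats)=5, ROUND(AVG(seats), 2)=25.67
  Macau: ids {3, 7, 10, 11} → COUNT(*)=4, MIN(seats)=10, ROUND(AVG(seats), 2)=32.75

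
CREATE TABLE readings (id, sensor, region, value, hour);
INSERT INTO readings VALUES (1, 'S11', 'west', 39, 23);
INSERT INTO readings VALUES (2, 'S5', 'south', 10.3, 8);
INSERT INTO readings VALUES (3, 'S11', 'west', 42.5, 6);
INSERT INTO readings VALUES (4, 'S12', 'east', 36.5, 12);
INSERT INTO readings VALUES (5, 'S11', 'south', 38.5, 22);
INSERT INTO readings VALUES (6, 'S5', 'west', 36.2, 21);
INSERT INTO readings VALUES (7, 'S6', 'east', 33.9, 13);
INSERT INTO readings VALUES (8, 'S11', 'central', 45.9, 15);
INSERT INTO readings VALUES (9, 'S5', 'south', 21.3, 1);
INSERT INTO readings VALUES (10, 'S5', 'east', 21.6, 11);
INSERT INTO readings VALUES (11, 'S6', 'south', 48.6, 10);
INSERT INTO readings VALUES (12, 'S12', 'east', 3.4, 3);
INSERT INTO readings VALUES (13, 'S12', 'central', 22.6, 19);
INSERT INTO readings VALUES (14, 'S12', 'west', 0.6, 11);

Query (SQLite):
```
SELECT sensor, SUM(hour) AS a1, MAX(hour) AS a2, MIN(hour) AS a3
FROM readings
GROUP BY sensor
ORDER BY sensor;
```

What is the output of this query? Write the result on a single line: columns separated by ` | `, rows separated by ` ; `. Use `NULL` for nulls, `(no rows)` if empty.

S11 | 66 | 23 | 6 ; S12 | 45 | 19 | 3 ; S5 | 41 | 21 | 1 ; S6 | 23 | 13 | 10

Group readings by sensor.
Per group compute: SUM(hour), MAX(hour), MIN(hour).
  S11: ids {1, 3, 5, 8} → SUM(hour)=66, MAX(hour)=23, MIN(hour)=6
  S12: ids {4, 12, 13, 14} → SUM(hour)=45, MAX(hour)=19, MIN(hour)=3
  S5: ids {2, 6, 9, 10} → SUM(hour)=41, MAX(hour)=21, MIN(hour)=1
  S6: ids {7, 11} → SUM(hour)=23, MAX(hour)=13, MIN(hour)=10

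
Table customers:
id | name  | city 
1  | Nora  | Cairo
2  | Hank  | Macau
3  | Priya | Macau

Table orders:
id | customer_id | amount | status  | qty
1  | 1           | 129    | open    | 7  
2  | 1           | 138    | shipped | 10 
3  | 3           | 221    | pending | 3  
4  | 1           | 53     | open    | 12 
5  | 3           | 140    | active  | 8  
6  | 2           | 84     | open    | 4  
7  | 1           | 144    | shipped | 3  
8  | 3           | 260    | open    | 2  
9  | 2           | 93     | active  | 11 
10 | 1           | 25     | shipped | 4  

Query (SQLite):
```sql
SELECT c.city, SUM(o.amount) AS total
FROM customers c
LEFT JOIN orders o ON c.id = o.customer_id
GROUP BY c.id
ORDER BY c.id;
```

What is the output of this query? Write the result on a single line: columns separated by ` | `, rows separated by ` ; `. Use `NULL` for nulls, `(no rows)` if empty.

Cairo | 489 ; Macau | 177 ; Macau | 621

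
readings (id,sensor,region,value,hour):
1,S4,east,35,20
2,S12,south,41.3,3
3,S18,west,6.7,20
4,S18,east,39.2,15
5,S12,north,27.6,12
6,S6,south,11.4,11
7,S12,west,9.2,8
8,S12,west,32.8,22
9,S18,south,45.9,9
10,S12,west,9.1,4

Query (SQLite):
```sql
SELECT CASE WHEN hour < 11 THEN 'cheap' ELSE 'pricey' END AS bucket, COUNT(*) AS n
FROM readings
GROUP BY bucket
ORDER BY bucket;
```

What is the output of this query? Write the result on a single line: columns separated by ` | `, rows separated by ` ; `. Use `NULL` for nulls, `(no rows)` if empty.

Bucket rows by hour < 11 → 'cheap' else 'pricey'; count each bucket.

cheap | 4 ; pricey | 6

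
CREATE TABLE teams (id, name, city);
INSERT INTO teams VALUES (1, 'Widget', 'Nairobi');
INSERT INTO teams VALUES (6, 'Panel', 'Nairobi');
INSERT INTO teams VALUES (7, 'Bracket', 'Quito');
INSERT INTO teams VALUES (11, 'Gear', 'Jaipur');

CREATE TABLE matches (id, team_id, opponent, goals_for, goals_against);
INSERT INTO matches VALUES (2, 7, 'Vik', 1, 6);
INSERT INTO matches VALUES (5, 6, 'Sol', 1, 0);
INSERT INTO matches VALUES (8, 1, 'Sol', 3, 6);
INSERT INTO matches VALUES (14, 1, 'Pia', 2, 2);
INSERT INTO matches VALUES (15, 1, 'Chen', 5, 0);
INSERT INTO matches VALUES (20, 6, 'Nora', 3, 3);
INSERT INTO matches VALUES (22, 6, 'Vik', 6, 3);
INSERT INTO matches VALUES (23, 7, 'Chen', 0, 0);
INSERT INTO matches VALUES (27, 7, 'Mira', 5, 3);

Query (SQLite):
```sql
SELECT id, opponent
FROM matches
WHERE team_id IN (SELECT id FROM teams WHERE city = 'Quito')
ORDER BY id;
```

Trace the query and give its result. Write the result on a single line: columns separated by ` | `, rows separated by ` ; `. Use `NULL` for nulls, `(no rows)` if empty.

Inner query: teams.id where city = 'Quito'.
Outer: keep matches rows whose team_id is in that set.
Inner query → {7}

2 | Vik ; 23 | Chen ; 27 | Mira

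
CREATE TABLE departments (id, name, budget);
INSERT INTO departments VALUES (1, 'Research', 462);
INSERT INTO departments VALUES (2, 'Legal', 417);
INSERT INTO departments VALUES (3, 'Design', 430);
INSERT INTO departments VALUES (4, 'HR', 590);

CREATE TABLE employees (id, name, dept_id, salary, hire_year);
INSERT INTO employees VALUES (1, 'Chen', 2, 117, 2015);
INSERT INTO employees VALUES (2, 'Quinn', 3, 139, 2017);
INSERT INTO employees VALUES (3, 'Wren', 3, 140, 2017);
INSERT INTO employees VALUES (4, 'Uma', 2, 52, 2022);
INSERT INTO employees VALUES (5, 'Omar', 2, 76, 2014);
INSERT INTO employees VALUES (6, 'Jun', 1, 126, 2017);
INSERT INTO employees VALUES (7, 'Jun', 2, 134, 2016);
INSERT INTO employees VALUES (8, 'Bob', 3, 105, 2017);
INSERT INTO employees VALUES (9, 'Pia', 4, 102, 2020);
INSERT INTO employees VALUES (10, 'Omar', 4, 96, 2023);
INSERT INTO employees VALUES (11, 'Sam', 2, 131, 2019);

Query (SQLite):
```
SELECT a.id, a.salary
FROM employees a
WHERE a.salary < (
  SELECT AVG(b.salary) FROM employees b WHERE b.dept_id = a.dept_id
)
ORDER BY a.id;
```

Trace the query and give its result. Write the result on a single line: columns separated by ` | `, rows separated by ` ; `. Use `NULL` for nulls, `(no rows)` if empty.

4 | 52 ; 5 | 76 ; 8 | 105 ; 10 | 96

For each employees row a, compute AVG(salary) over rows sharing a.dept_id.
Keep row a if a.salary < that per-group AVG.
  dept_id=1: AVG(salary) = 126.0
  dept_id=2: AVG(salary) = 102.0
  dept_id=3: AVG(salary) = 128.0
  dept_id=4: AVG(salary) = 99.0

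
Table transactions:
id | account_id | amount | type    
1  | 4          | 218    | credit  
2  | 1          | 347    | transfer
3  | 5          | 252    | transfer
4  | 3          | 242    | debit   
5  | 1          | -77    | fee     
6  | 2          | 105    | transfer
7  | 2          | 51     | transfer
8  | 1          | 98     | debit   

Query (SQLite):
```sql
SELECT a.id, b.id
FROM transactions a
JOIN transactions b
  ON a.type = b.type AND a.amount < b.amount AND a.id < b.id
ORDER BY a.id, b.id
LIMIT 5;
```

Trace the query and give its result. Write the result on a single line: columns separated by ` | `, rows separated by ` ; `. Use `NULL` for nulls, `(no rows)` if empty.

Pairs (a,b) with same type, a.amount < b.amount, a.id < b.id.
type groups: credit:{1} debit:{4,8} fee:{5} transfer:{2,3,6,7}
Ordered by (a.id, b.id); first 5.

(no rows)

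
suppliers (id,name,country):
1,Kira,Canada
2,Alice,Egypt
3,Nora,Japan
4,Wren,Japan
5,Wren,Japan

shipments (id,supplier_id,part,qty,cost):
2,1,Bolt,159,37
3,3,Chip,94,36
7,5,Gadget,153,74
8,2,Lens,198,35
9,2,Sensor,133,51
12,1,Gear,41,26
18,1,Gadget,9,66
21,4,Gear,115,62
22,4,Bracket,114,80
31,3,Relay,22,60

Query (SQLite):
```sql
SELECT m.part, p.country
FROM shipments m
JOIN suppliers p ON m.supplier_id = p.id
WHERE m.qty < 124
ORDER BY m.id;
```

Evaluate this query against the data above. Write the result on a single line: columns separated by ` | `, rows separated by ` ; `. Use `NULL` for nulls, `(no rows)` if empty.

Each shipments row matches the suppliers row where supplier_id = suppliers.id.
Then keep rows with m.qty < 124.

Chip | Japan ; Gear | Canada ; Gadget | Canada ; Gear | Japan ; Bracket | Japan ; Relay | Japan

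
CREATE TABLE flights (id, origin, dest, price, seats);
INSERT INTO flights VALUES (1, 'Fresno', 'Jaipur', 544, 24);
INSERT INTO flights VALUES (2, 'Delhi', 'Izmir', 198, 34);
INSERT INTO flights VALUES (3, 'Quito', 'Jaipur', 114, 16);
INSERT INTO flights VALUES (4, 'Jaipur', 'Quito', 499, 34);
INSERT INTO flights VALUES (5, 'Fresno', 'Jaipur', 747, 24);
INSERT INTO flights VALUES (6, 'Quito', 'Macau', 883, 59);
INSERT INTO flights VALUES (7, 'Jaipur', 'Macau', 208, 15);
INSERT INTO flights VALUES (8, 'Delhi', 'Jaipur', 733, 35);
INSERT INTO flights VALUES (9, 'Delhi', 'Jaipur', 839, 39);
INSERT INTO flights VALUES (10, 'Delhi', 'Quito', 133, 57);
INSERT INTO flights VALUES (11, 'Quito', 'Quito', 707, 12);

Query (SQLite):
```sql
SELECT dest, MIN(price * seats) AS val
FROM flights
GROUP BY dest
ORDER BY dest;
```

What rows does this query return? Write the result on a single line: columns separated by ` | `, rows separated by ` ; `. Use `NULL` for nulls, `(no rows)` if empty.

Izmir | 6732 ; Jaipur | 1824 ; Macau | 3120 ; Quito | 7581

For each row compute price * seats.
Group by dest; take MIN of the expression per group.
  Izmir: ids {2} → MIN(price * seats)=6732
  Jaipur: ids {1, 3, 5, 8, 9} → MIN(price * seats)=1824
  Macau: ids {6, 7} → MIN(price * seats)=3120
  Quito: ids {4, 10, 11} → MIN(price * seats)=7581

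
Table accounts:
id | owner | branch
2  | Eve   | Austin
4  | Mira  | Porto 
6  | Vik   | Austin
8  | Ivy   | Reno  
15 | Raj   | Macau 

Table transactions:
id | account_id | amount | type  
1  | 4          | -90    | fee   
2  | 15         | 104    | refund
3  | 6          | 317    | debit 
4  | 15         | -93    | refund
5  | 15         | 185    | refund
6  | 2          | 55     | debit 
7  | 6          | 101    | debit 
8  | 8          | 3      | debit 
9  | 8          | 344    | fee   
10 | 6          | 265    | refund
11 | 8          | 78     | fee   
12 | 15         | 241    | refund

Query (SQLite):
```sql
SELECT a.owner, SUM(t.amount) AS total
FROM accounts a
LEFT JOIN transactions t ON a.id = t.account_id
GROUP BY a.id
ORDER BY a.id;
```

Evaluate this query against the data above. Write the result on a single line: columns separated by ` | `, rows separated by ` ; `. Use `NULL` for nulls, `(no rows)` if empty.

LEFT JOIN keeps every accounts row; unmatched ones get NULL for transactions columns.
Group by accounts.id and compute SUM(t.amount). SUM over an all-NULL group is NULL.
  2: ids {6} → SUM(t.amount)=55
  4: ids {1} → SUM(t.amount)=-90
  6: ids {3, 7, 10} → SUM(t.amount)=683
  8: ids {8, 9, 11} → SUM(t.amount)=425
  15: ids {2, 4, 5, 12} → SUM(t.amount)=437

Eve | 55 ; Mira | -90 ; Vik | 683 ; Ivy | 425 ; Raj | 437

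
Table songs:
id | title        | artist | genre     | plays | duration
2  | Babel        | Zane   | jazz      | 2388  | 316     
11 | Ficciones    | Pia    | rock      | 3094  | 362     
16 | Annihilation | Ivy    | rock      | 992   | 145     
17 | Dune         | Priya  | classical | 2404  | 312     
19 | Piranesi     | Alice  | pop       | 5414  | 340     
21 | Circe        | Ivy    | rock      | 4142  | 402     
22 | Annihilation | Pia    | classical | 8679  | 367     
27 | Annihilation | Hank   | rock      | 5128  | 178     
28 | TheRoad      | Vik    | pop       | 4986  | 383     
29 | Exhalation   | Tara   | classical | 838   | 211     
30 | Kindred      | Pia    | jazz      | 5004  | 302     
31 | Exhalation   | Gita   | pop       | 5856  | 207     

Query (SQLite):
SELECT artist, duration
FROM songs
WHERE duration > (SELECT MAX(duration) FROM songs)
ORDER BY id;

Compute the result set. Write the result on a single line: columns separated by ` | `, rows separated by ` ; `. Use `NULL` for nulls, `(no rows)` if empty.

Scalar subquery: MAX(duration) over all songs rows = 402.
Keep rows where duration > that value.

(no rows)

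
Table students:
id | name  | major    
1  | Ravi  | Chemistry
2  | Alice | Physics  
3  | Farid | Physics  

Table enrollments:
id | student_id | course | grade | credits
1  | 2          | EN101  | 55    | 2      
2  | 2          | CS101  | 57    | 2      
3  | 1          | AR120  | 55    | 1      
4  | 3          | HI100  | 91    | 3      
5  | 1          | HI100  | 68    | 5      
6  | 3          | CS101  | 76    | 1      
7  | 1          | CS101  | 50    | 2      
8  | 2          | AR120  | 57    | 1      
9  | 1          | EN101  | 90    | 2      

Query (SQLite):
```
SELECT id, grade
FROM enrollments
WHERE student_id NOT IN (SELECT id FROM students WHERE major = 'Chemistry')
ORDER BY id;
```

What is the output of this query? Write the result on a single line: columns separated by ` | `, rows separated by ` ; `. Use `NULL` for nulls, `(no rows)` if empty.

Inner query: students.id where major = 'Chemistry'.
Outer: keep enrollments rows whose student_id is not in that set.
Inner query → {1}

1 | 55 ; 2 | 57 ; 4 | 91 ; 6 | 76 ; 8 | 57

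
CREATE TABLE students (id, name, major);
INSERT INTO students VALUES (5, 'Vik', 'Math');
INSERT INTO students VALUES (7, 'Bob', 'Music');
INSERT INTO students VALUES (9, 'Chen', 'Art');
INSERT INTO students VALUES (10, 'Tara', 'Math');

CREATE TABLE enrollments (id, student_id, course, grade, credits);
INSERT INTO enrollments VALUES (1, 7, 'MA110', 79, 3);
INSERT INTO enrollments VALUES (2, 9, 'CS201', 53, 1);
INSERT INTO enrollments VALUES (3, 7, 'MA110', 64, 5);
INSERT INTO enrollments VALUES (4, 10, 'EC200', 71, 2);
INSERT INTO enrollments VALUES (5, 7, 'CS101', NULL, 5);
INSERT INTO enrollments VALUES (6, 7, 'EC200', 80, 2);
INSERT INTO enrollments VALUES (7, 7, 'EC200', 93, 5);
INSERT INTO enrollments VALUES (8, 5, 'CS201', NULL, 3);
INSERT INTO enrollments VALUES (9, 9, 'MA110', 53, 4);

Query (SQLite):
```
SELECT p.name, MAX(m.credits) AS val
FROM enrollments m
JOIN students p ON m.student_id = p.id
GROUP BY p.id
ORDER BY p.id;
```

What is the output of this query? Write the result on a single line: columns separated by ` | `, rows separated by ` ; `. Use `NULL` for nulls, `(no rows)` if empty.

Join each enrollments row to its students via student_id.
Group joined rows by students.id; compute MAX(m.credits) per group.
  5: ids {8} → MAX(m.credits)=3
  7: ids {1, 3, 5, 6, 7} → MAX(m.credits)=5
  9: ids {2, 9} → MAX(m.credits)=4
  10: ids {4} → MAX(m.credits)=2

Vik | 3 ; Bob | 5 ; Chen | 4 ; Tara | 2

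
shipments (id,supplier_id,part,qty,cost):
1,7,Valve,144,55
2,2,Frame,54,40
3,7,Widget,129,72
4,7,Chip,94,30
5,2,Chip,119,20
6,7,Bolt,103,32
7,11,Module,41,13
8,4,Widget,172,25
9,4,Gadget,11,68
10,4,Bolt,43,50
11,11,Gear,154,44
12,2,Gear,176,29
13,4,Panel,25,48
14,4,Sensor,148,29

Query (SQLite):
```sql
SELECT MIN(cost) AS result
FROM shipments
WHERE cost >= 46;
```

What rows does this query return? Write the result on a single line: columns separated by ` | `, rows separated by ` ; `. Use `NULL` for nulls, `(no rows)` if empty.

Rows where cost >= 46 → cost values: [55, 72, 68, 50, 48].
MIN of non-NULL values = 48.

48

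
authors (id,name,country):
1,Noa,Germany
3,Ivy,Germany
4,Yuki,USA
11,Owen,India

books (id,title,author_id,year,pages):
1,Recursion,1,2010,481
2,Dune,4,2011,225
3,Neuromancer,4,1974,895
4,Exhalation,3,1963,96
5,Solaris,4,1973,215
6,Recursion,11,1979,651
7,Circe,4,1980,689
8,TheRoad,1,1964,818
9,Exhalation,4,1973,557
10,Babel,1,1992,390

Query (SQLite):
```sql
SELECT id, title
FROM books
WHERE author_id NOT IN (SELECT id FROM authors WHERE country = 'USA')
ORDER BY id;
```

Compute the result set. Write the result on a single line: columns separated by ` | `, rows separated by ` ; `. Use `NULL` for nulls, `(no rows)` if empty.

1 | Recursion ; 4 | Exhalation ; 6 | Recursion ; 8 | TheRoad ; 10 | Babel

Inner query: authors.id where country = 'USA'.
Outer: keep books rows whose author_id is not in that set.
Inner query → {4}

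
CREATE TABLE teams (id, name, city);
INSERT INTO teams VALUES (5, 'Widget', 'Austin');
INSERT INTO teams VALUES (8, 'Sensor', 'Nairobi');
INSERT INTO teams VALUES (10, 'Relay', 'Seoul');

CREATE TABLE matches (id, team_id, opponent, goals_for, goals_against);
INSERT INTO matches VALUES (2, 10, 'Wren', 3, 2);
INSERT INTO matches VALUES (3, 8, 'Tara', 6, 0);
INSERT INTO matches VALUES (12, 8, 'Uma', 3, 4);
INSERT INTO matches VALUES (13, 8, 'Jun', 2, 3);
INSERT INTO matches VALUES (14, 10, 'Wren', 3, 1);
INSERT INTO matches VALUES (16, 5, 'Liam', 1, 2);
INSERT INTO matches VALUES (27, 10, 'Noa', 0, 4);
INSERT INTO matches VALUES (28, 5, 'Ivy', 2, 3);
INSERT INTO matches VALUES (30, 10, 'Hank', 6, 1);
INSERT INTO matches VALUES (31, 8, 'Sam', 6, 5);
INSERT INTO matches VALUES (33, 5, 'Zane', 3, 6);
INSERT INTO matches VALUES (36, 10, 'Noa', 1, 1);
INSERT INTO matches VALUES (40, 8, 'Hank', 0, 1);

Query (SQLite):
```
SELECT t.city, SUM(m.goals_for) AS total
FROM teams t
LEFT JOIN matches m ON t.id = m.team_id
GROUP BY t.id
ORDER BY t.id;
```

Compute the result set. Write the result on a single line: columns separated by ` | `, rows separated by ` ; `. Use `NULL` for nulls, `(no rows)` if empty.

Austin | 6 ; Nairobi | 17 ; Seoul | 13

LEFT JOIN keeps every teams row; unmatched ones get NULL for matches columns.
Group by teams.id and compute SUM(m.goals_for). SUM over an all-NULL group is NULL.
  5: ids {16, 28, 33} → SUM(m.goals_for)=6
  8: ids {3, 12, 13, 31, 40} → SUM(m.goals_for)=17
  10: ids {2, 14, 27, 30, 36} → SUM(m.goals_for)=13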